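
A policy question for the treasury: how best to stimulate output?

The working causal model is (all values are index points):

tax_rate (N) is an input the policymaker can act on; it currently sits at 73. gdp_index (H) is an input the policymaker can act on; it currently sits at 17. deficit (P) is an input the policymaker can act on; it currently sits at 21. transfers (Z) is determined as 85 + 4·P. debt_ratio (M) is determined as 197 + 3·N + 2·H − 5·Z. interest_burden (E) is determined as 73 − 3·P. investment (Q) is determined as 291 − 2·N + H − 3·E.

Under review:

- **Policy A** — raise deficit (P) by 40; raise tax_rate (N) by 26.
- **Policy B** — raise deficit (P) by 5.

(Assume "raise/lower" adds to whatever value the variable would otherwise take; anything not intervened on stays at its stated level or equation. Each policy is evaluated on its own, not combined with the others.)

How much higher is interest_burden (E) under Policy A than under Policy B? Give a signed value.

Policy A (P + 40, N + 26):
  P = 21 + 40 = 61
  E = 73 − 3·61 = -110
Policy B (P + 5):
  P = 21 + 5 = 26
  E = 73 − 3·26 = -5
E: -110 − (-5) = -105

-105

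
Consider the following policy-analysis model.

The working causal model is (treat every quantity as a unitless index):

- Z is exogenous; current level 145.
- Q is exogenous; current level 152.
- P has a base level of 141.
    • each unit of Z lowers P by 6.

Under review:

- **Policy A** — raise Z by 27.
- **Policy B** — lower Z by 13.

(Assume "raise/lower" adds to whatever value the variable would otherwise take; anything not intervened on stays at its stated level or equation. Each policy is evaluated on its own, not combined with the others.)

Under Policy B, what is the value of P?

-651

Policy B (Z − 13):
  Z = 145 − 13 = 132
  P = 141 − 6·132 = -651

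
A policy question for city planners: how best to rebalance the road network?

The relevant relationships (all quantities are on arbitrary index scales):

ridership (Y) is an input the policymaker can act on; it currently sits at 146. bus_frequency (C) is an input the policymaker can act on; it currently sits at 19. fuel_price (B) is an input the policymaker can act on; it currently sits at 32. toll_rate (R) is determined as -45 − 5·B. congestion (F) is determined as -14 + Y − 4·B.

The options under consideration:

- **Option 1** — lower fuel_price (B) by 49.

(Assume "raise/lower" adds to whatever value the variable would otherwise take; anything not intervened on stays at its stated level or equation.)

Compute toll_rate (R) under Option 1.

40

Option 1 (B − 49):
  B = 32 − 49 = -17
  R = -45 − 5·(-17) = 40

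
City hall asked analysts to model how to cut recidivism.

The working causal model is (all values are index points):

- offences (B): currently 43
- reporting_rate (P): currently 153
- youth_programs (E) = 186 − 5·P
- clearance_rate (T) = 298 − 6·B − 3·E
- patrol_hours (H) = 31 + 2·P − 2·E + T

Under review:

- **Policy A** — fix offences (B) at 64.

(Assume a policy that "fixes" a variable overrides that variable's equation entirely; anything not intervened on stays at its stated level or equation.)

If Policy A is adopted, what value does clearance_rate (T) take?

1651

Policy A (B := 64):
  B = 64
  P = 153
  E = 186 − 5·153 = -579
  T = 298 − 6·64 − 3·(-579) = 1651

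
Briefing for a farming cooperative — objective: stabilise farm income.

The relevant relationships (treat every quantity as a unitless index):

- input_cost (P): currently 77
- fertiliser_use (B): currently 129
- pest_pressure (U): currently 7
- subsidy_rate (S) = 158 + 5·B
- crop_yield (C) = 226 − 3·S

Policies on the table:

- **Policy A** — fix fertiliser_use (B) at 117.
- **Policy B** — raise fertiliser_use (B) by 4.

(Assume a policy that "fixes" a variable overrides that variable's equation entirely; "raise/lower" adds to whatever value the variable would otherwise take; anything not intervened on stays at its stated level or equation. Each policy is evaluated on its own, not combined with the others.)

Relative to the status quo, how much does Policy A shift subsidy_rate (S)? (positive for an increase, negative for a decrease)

-60

Baseline:
  B = 129
  S = 158 + 5·129 = 803
Policy A (B := 117):
  B = 117
  S = 158 + 5·117 = 743
Change in S: 743 − 803 = -60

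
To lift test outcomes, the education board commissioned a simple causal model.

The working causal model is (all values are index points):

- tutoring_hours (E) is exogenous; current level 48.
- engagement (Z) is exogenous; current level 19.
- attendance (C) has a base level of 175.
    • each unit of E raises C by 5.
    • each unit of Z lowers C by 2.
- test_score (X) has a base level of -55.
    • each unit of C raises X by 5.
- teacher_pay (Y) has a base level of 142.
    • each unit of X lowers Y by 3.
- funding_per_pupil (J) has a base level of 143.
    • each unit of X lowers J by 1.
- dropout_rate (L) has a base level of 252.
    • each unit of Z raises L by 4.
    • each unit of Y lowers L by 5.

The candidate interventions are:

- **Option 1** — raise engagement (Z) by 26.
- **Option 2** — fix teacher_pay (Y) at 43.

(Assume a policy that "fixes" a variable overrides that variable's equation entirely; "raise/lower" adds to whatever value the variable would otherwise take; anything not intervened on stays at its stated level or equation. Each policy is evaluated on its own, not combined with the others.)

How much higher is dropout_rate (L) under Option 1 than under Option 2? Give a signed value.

23159

Option 1 (Z + 26):
  E = 48
  Z = 19 + 26 = 45
  C = 175 + 5·48 − 2·45 = 325
  X = -55 + 5·325 = 1570
  Y = 142 − 3·1570 = -4568
  L = 252 + 4·45 − 5·(-4568) = 23272
Option 2 (Y := 43):
  E = 48
  Z = 19
  C = 175 + 5·48 − 2·19 = 377
  X = -55 + 5·377 = 1830
  Y = 43
  L = 252 + 4·19 − 5·43 = 113
L: 23272 − 113 = 23159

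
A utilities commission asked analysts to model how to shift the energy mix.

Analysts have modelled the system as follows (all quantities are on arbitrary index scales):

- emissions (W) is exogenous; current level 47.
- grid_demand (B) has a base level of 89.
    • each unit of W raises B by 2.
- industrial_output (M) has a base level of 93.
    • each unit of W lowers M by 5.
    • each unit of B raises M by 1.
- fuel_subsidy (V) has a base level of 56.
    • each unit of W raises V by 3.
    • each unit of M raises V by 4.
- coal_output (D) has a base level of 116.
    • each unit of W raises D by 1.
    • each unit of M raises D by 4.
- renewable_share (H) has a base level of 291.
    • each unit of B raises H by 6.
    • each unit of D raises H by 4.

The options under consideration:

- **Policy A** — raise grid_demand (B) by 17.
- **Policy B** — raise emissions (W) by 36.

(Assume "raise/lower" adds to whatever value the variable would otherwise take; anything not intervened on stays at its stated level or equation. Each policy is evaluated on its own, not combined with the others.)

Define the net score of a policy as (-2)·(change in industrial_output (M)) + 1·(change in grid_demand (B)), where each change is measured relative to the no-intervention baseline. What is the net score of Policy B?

288

Baseline:
  W = 47
  B = 89 + 2·47 = 183
  M = 93 − 5·47 + 183 = 41
Policy B (W + 36):
  W = 47 + 36 = 83
  B = 89 + 2·83 = 255
  M = 93 − 5·83 + 255 = -67
ΔM = -67 − 41 = -108; ΔB = 255 − 183 = 72
Score = (-2)·(-108) + 1·72 = 288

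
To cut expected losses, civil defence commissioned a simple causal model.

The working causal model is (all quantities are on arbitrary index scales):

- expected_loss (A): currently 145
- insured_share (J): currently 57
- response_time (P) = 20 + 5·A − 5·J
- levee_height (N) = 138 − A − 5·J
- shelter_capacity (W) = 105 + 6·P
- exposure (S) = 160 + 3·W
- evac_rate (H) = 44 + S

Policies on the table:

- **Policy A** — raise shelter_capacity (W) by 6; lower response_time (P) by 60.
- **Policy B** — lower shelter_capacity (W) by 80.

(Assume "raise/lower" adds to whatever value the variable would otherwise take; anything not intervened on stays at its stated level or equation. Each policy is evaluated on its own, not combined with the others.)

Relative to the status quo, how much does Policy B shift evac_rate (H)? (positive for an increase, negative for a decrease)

-240

Baseline:
  A = 145
  J = 57
  P = 20 + 5·145 − 5·57 = 460
  W = 105 + 6·460 = 2865
  S = 160 + 3·2865 = 8755
  H = 44 + 8755 = 8799
Policy B (W − 80):
  A = 145
  J = 57
  P = 20 + 5·145 − 5·57 = 460
  W = 105 + 6·460 (−80 from intervention) = 2785
  S = 160 + 3·2785 = 8515
  H = 44 + 8515 = 8559
Change in H: 8559 − 8799 = -240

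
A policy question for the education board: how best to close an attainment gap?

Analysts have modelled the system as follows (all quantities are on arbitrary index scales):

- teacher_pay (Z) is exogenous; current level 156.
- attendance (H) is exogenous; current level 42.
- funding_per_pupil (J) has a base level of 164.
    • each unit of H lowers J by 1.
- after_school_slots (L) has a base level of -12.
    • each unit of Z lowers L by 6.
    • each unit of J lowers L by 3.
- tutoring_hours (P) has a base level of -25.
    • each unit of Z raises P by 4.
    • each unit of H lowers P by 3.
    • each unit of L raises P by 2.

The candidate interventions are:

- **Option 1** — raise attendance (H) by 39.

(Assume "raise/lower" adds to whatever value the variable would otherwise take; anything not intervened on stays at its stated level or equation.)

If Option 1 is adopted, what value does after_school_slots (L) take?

-1197

Option 1 (H + 39):
  Z = 156
  H = 42 + 39 = 81
  J = 164 − 81 = 83
  L = -12 − 6·156 − 3·83 = -1197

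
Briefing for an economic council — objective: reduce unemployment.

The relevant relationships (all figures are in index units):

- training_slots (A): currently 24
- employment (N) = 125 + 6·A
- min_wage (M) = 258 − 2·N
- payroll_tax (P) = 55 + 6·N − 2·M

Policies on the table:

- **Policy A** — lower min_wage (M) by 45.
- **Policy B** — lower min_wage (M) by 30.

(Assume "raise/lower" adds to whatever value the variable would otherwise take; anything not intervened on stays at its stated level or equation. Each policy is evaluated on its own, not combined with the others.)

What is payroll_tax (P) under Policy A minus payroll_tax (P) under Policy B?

Policy A (M − 45):
  A = 24
  N = 125 + 6·24 = 269
  M = 258 − 2·269 (−45 from intervention) = -325
  P = 55 + 6·269 − 2·(-325) = 2319
Policy B (M − 30):
  A = 24
  N = 125 + 6·24 = 269
  M = 258 − 2·269 (−30 from intervention) = -310
  P = 55 + 6·269 − 2·(-310) = 2289
P: 2319 − 2289 = 30

30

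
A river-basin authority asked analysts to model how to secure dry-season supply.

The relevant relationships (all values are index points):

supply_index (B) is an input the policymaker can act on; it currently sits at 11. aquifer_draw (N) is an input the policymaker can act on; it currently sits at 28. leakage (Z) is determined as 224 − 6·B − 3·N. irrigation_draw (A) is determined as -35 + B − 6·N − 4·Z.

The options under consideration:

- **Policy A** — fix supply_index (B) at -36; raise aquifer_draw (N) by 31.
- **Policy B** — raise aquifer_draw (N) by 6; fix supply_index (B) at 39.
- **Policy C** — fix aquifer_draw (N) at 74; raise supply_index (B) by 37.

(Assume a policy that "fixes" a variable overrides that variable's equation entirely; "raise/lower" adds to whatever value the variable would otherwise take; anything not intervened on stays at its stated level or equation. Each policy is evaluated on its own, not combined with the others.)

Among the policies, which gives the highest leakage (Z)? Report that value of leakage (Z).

Policy A (B := -36, N + 31):
  B = -36
  N = 28 + 31 = 59
  Z = 224 − 6·(-36) − 3·59 = 263
Policy B (N + 6, B := 39):
  B = 39
  N = 28 + 6 = 34
  Z = 224 − 6·39 − 3·34 = -112
Policy C (N := 74, B + 37):
  B = 11 + 37 = 48
  N = 74
  Z = 224 − 6·48 − 3·74 = -286
Comparing — Policy A: Z=263, Policy B: Z=-112, Policy C: Z=-286. Highest is 263 (Policy A).

263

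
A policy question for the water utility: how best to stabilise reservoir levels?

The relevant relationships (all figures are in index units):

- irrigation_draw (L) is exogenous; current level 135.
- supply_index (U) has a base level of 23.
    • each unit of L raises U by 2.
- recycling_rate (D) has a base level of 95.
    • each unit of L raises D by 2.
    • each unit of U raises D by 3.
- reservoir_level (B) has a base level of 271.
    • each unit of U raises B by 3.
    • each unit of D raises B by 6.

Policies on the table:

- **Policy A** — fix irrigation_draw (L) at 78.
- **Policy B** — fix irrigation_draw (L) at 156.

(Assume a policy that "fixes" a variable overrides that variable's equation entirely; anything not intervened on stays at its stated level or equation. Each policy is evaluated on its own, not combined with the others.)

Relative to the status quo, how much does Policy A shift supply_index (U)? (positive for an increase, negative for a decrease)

Baseline:
  L = 135
  U = 23 + 2·135 = 293
Policy A (L := 78):
  L = 78
  U = 23 + 2·78 = 179
Change in U: 179 − 293 = -114

-114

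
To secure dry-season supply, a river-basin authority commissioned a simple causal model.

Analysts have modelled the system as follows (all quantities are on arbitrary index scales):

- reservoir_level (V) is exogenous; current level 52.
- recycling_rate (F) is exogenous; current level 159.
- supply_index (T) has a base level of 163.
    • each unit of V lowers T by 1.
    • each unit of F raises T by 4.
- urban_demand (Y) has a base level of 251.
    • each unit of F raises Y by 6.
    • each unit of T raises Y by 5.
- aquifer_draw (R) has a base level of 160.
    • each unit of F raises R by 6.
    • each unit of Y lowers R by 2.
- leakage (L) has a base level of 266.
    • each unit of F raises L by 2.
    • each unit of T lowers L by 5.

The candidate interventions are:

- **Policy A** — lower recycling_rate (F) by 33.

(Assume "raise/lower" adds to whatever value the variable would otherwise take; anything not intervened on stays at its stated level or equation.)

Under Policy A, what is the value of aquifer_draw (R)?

-7248

Policy A (F − 33):
  V = 52
  F = 159 − 33 = 126
  T = 163 − 52 + 4·126 = 615
  Y = 251 + 6·126 + 5·615 = 4082
  R = 160 + 6·126 − 2·4082 = -7248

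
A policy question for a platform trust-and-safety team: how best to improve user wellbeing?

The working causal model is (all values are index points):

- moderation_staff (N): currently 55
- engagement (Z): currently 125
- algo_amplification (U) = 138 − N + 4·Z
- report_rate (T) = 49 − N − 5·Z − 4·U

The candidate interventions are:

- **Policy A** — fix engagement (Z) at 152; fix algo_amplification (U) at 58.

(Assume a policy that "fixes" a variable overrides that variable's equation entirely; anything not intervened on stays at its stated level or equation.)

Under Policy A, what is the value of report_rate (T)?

Policy A (Z := 152, U := 58):
  N = 55
  Z = 152
  U = 58
  T = 49 − 55 − 5·152 − 4·58 = -998

-998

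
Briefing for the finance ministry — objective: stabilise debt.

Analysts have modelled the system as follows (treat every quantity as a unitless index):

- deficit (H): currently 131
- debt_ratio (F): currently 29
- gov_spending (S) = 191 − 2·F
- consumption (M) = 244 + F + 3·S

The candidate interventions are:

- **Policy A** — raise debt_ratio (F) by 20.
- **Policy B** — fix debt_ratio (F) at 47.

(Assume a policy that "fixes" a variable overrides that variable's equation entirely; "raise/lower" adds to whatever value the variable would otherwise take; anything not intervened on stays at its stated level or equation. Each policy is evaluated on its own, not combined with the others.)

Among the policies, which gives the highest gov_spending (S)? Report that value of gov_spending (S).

97

Policy A (F + 20):
  F = 29 + 20 = 49
  S = 191 − 2·49 = 93
Policy B (F := 47):
  F = 47
  S = 191 − 2·47 = 97
Comparing — Policy A: S=93, Policy B: S=97. Highest is 97 (Policy B).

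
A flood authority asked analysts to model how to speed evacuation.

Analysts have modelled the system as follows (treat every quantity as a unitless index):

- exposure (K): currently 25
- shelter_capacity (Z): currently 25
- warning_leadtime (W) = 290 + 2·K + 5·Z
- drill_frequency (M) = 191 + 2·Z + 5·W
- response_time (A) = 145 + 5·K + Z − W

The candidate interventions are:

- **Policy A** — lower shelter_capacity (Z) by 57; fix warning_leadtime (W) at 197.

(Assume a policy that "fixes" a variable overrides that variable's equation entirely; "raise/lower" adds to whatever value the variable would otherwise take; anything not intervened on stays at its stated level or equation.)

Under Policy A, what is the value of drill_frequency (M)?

1112

Policy A (Z − 57, W := 197):
  K = 25
  Z = 25 − 57 = -32
  W = 197
  M = 191 + 2·(-32) + 5·197 = 1112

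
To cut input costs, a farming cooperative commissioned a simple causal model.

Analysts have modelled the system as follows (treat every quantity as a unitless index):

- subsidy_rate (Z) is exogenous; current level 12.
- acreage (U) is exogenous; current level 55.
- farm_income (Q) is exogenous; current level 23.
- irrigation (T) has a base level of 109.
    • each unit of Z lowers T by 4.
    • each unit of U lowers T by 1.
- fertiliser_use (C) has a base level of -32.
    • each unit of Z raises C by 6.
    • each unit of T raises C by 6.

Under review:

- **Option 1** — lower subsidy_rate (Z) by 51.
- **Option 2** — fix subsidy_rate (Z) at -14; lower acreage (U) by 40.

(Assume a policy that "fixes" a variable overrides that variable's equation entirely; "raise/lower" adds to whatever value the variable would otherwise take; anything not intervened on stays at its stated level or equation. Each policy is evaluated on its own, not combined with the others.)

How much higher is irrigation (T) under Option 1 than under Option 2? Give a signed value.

60

Option 1 (Z − 51):
  Z = 12 − 51 = -39
  U = 55
  T = 109 − 4·(-39) − 55 = 210
Option 2 (Z := -14, U − 40):
  Z = -14
  U = 55 − 40 = 15
  T = 109 − 4·(-14) − 15 = 150
T: 210 − 150 = 60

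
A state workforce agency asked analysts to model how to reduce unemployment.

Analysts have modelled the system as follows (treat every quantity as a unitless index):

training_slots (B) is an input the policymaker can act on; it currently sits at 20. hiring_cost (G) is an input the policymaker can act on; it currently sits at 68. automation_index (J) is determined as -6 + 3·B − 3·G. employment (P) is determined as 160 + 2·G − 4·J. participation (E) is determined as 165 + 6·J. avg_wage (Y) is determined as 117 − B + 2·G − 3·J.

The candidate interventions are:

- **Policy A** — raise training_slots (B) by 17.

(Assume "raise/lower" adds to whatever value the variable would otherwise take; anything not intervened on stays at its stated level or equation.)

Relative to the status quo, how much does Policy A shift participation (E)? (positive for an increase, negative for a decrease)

306

Baseline:
  B = 20
  G = 68
  J = -6 + 3·20 − 3·68 = -150
  E = 165 + 6·(-150) = -735
Policy A (B + 17):
  B = 20 + 17 = 37
  G = 68
  J = -6 + 3·37 − 3·68 = -99
  E = 165 + 6·(-99) = -429
Change in E: -429 − (-735) = 306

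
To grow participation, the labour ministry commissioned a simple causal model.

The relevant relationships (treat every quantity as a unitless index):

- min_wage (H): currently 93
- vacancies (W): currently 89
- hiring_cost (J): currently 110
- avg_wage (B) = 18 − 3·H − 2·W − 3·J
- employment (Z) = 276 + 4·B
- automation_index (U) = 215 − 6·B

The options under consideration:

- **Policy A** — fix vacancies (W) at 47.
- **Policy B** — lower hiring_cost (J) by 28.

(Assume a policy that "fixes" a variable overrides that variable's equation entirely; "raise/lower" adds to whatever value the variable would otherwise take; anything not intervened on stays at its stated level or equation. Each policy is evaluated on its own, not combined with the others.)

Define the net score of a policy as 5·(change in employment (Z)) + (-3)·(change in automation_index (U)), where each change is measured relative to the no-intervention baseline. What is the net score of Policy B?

Baseline:
  H = 93
  W = 89
  J = 110
  B = 18 − 3·93 − 2·89 − 3·110 = -769
  Z = 276 + 4·(-769) = -2800
  U = 215 − 6·(-769) = 4829
Policy B (J − 28):
  H = 93
  W = 89
  J = 110 − 28 = 82
  B = 18 − 3·93 − 2·89 − 3·82 = -685
  Z = 276 + 4·(-685) = -2464
  U = 215 − 6·(-685) = 4325
ΔZ = -2464 − (-2800) = 336; ΔU = 4325 − 4829 = -504
Score = 5·336 + (-3)·(-504) = 3192

3192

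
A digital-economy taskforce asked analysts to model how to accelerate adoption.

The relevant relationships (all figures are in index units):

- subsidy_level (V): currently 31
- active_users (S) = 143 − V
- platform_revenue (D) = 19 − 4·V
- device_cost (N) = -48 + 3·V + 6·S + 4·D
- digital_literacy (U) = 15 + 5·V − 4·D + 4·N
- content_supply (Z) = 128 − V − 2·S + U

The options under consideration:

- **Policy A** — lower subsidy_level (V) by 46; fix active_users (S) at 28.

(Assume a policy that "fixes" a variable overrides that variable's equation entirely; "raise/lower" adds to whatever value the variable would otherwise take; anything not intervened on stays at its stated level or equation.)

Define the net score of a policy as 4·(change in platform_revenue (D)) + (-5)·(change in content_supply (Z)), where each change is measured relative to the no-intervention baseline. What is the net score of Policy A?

Baseline:
  V = 31
  S = 143 − 31 = 112
  D = 19 − 4·31 = -105
  N = -48 + 3·31 + 6·112 + 4·(-105) = 297
  U = 15 + 5·31 − 4·(-105) + 4·297 = 1778
  Z = 128 − 31 − 2·112 + 1778 = 1651
Policy A (V − 46, S := 28):
  V = 31 − 46 = -15
  S = 28
  D = 19 − 4·(-15) = 79
  N = -48 + 3·(-15) + 6·28 + 4·79 = 391
  U = 15 + 5·(-15) − 4·79 + 4·391 = 1188
  Z = 128 − (-15) − 2·28 + 1188 = 1275
ΔD = 79 − (-105) = 184; ΔZ = 1275 − 1651 = -376
Score = 4·184 + (-5)·(-376) = 2616

2616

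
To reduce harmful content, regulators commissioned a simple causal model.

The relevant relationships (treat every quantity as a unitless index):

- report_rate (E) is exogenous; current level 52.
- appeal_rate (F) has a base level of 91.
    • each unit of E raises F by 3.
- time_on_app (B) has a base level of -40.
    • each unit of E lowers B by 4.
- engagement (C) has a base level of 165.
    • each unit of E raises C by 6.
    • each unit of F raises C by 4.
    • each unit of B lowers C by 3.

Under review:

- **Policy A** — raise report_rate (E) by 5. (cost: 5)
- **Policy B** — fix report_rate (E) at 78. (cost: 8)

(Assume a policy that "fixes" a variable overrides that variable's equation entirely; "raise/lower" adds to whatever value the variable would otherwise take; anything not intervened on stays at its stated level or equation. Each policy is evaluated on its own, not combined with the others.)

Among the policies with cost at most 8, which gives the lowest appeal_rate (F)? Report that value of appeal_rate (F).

262

Policy A (E + 5):
  E = 52 + 5 = 57
  F = 91 + 3·57 = 262
Policy B (E := 78):
  E = 78
  F = 91 + 3·78 = 325
Comparing — Policy A: F=262, Policy B: F=325. Lowest is 262 (Policy A).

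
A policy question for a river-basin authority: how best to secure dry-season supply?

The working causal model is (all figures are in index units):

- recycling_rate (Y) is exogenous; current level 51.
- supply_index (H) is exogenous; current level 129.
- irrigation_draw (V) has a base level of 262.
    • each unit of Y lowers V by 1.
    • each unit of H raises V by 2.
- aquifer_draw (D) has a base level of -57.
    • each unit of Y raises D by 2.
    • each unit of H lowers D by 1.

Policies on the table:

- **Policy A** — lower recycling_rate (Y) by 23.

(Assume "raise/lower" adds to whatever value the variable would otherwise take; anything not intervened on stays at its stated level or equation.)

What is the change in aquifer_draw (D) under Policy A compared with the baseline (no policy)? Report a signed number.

-46

Baseline:
  Y = 51
  H = 129
  D = -57 + 2·51 − 129 = -84
Policy A (Y − 23):
  Y = 51 − 23 = 28
  H = 129
  D = -57 + 2·28 − 129 = -130
Change in D: -130 − (-84) = -46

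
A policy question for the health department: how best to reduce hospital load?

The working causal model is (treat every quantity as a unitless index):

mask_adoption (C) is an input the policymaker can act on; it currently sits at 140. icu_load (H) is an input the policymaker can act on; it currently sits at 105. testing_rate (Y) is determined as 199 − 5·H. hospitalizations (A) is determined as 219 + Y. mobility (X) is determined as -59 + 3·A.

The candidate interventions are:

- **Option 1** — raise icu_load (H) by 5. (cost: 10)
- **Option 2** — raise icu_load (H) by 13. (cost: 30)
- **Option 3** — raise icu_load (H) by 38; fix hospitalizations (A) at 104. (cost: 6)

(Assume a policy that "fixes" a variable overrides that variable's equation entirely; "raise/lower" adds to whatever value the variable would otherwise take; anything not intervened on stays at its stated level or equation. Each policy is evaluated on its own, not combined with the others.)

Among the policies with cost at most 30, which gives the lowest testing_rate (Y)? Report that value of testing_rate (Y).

-516

Option 1 (H + 5):
  H = 105 + 5 = 110
  Y = 199 − 5·110 = -351
Option 2 (H + 13):
  H = 105 + 13 = 118
  Y = 199 − 5·118 = -391
Option 3 (H + 38, A := 104):
  H = 105 + 38 = 143
  Y = 199 − 5·143 = -516
Comparing — Option 1: Y=-351, Option 2: Y=-391, Option 3: Y=-516. Lowest is -516 (Option 3).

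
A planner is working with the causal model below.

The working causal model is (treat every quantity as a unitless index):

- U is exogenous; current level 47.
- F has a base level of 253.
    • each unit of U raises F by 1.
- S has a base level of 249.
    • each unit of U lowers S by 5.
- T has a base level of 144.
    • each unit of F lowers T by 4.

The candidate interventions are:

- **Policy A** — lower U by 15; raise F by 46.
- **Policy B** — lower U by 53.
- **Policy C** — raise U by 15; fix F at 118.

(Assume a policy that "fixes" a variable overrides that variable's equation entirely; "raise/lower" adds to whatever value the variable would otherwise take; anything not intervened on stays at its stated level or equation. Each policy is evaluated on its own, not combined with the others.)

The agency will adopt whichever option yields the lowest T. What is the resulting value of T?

-1180

Policy A (U − 15, F + 46):
  U = 47 − 15 = 32
  F = 253 + 32 (+46 from intervention) = 331
  T = 144 − 4·331 = -1180
Policy B (U − 53):
  U = 47 − 53 = -6
  F = 253 + (-6) = 247
  T = 144 − 4·247 = -844
Policy C (U + 15, F := 118):
  U = 47 + 15 = 62
  F = 118
  T = 144 − 4·118 = -328
Comparing — Policy A: T=-1180, Policy B: T=-844, Policy C: T=-328. Lowest is -1180 (Policy A).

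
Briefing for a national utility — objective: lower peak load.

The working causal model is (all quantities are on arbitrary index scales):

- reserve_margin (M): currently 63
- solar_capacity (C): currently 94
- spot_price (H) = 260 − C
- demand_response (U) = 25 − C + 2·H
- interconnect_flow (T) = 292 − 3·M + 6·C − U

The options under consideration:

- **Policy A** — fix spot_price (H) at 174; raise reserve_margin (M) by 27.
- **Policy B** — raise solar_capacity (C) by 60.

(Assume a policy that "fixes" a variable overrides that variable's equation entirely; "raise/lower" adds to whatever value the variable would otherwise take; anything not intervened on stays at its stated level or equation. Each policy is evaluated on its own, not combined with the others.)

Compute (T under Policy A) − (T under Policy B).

Policy A (H := 174, M + 27):
  M = 63 + 27 = 90
  C = 94
  H = 174
  U = 25 − 94 + 2·174 = 279
  T = 292 − 3·90 + 6·94 − 279 = 307
Policy B (C + 60):
  M = 63
  C = 94 + 60 = 154
  H = 260 − 154 = 106
  U = 25 − 154 + 2·106 = 83
  T = 292 − 3·63 + 6·154 − 83 = 944
T: 307 − 944 = -637

-637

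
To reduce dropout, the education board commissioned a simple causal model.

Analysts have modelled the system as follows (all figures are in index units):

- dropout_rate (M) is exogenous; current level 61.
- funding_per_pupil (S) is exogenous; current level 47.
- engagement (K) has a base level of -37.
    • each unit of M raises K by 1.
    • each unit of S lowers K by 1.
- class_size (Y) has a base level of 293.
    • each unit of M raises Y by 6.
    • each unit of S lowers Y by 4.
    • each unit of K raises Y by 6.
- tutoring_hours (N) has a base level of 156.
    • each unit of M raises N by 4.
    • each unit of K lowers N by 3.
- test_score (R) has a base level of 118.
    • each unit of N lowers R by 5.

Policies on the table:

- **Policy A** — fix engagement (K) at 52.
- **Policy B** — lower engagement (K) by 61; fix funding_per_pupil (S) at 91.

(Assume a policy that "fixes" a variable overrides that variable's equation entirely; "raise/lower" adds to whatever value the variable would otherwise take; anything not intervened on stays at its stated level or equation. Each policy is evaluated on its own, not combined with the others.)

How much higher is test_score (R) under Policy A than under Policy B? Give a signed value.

2700

Policy A (K := 52):
  M = 61
  S = 47
  K = 52
  N = 156 + 4·61 − 3·52 = 244
  R = 118 − 5·244 = -1102
Policy B (K − 61, S := 91):
  M = 61
  S = 91
  K = -37 + 61 − 91 (−61 from intervention) = -128
  N = 156 + 4·61 − 3·(-128) = 784
  R = 118 − 5·784 = -3802
R: -1102 − (-3802) = 2700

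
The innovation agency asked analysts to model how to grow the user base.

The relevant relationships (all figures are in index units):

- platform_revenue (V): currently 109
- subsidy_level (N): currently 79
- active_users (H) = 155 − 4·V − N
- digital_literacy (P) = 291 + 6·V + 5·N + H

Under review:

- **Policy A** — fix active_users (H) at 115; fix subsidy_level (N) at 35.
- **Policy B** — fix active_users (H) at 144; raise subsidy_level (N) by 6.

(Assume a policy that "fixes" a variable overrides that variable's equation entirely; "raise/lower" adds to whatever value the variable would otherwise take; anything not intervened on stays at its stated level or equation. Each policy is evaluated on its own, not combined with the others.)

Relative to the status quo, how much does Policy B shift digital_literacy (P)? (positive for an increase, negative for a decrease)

534

Baseline:
  V = 109
  N = 79
  H = 155 − 4·109 − 79 = -360
  P = 291 + 6·109 + 5·79 + (-360) = 980
Policy B (H := 144, N + 6):
  V = 109
  N = 79 + 6 = 85
  H = 144
  P = 291 + 6·109 + 5·85 + 144 = 1514
Change in P: 1514 − 980 = 534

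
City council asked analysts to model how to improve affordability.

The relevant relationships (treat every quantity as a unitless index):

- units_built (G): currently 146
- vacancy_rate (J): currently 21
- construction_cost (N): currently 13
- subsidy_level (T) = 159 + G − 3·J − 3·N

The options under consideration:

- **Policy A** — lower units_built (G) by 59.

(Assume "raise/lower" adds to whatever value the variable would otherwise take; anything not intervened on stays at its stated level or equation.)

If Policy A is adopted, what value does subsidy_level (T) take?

Policy A (G − 59):
  G = 146 − 59 = 87
  J = 21
  N = 13
  T = 159 + 87 − 3·21 − 3·13 = 144

144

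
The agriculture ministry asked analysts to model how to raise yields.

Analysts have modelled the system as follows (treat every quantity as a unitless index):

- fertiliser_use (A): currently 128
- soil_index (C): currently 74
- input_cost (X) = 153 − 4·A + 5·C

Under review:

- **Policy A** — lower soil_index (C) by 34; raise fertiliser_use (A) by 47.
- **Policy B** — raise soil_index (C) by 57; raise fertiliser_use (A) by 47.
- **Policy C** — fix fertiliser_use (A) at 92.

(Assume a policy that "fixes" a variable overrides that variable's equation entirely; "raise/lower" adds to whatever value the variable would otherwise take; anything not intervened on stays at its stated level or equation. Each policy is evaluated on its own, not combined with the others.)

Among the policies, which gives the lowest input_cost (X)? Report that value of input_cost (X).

Policy A (C − 34, A + 47):
  A = 128 + 47 = 175
  C = 74 − 34 = 40
  X = 153 − 4·175 + 5·40 = -347
Policy B (C + 57, A + 47):
  A = 128 + 47 = 175
  C = 74 + 57 = 131
  X = 153 − 4·175 + 5·131 = 108
Policy C (A := 92):
  A = 92
  C = 74
  X = 153 − 4·92 + 5·74 = 155
Comparing — Policy A: X=-347, Policy B: X=108, Policy C: X=155. Lowest is -347 (Policy A).

-347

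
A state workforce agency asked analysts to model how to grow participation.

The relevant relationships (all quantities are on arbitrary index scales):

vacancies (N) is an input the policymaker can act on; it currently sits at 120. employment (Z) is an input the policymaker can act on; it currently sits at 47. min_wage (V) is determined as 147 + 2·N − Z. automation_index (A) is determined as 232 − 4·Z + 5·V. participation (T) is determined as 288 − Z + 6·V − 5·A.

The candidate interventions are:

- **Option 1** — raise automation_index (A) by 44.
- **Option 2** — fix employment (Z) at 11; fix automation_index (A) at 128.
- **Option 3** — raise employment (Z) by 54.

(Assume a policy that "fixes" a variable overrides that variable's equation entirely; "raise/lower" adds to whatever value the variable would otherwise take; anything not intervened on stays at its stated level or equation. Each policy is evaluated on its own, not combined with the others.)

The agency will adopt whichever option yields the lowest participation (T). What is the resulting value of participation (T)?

Option 1 (A + 44):
  N = 120
  Z = 47
  V = 147 + 2·120 − 47 = 340
  A = 232 − 4·47 + 5·340 (+44 from intervention) = 1788
  T = 288 − 47 + 6·340 − 5·1788 = -6659
Option 2 (Z := 11, A := 128):
  N = 120
  Z = 11
  V = 147 + 2·120 − 11 = 376
  A = 128
  T = 288 − 11 + 6·376 − 5·128 = 1893
Option 3 (Z + 54):
  N = 120
  Z = 47 + 54 = 101
  V = 147 + 2·120 − 101 = 286
  A = 232 − 4·101 + 5·286 = 1258
  T = 288 − 101 + 6·286 − 5·1258 = -4387
Comparing — Option 1: T=-6659, Option 2: T=1893, Option 3: T=-4387. Lowest is -6659 (Option 1).

-6659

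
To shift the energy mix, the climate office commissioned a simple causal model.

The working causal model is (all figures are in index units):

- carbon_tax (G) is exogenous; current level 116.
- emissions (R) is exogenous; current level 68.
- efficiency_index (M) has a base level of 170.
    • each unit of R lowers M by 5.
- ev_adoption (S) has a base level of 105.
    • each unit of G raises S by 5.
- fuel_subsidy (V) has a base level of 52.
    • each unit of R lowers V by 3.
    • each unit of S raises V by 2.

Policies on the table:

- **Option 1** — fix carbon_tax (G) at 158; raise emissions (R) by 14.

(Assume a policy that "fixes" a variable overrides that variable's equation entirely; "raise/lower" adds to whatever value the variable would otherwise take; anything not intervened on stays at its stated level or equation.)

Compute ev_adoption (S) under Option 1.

895

Option 1 (G := 158, R + 14):
  G = 158
  S = 105 + 5·158 = 895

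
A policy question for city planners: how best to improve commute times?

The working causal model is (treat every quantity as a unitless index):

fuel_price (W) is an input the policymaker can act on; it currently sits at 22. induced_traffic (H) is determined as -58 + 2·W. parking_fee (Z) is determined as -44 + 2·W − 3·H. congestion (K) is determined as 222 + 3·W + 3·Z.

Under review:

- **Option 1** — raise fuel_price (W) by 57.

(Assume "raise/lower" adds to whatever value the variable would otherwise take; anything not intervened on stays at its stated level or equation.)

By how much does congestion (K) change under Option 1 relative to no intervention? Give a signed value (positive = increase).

-513

Baseline:
  W = 22
  H = -58 + 2·22 = -14
  Z = -44 + 2·22 − 3·(-14) = 42
  K = 222 + 3·22 + 3·42 = 414
Option 1 (W + 57):
  W = 22 + 57 = 79
  H = -58 + 2·79 = 100
  Z = -44 + 2·79 − 3·100 = -186
  K = 222 + 3·79 + 3·(-186) = -99
Change in K: -99 − 414 = -513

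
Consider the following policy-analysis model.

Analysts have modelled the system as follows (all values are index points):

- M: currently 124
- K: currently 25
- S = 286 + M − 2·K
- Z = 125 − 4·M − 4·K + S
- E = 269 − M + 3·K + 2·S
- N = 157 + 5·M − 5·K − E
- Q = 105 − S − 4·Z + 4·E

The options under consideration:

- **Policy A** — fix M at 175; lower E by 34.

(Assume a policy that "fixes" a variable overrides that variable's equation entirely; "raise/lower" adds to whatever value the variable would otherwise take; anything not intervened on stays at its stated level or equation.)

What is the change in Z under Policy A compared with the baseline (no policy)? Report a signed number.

Baseline:
  M = 124
  K = 25
  S = 286 + 124 − 2·25 = 360
  Z = 125 − 4·124 − 4·25 + 360 = -111
Policy A (M := 175, E − 34):
  M = 175
  K = 25
  S = 286 + 175 − 2·25 = 411
  Z = 125 − 4·175 − 4·25 + 411 = -264
Change in Z: -264 − (-111) = -153

-153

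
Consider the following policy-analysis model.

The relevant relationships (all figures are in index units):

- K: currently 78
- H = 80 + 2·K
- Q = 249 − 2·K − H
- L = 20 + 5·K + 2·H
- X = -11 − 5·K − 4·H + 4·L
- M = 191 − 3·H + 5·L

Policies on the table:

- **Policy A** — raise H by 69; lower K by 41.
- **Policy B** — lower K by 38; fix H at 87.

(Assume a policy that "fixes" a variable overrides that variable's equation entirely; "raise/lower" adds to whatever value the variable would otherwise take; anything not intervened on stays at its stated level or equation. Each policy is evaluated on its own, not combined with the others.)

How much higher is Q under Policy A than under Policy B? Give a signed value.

-130

Policy A (H + 69, K − 41):
  K = 78 − 41 = 37
  H = 80 + 2·37 (+69 from intervention) = 223
  Q = 249 − 2·37 − 223 = -48
Policy B (K − 38, H := 87):
  K = 78 − 38 = 40
  H = 87
  Q = 249 − 2·40 − 87 = 82
Q: -48 − 82 = -130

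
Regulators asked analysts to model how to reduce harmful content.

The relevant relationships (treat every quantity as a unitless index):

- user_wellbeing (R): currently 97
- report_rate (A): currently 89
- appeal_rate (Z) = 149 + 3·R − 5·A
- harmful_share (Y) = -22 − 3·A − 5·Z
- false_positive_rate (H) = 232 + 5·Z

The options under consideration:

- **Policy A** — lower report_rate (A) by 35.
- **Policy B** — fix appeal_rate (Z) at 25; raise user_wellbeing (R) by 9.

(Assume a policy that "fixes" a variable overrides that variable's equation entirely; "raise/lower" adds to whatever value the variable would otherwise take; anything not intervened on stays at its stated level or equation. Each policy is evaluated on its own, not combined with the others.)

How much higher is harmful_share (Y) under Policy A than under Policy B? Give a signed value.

Policy A (A − 35):
  R = 97
  A = 89 − 35 = 54
  Z = 149 + 3·97 − 5·54 = 170
  Y = -22 − 3·54 − 5·170 = -1034
Policy B (Z := 25, R + 9):
  R = 97 + 9 = 106
  A = 89
  Z = 25
  Y = -22 − 3·89 − 5·25 = -414
Y: -1034 − (-414) = -620

-620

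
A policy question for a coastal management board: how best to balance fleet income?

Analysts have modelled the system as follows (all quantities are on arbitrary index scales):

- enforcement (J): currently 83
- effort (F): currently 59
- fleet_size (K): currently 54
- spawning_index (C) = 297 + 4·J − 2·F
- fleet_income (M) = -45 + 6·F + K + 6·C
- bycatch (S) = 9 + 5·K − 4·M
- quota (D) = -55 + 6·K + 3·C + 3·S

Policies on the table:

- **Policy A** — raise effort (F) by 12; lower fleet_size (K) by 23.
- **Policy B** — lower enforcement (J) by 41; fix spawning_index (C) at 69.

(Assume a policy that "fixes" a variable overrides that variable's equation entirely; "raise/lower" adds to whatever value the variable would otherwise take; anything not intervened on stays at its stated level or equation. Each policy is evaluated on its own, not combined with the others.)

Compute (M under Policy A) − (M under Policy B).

2557

Policy A (F + 12, K − 23):
  J = 83
  F = 59 + 12 = 71
  K = 54 − 23 = 31
  C = 297 + 4·83 − 2·71 = 487
  M = -45 + 6·71 + 31 + 6·487 = 3334
Policy B (J − 41, C := 69):
  J = 83 − 41 = 42
  F = 59
  K = 54
  C = 69
  M = -45 + 6·59 + 54 + 6·69 = 777
M: 3334 − 777 = 2557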